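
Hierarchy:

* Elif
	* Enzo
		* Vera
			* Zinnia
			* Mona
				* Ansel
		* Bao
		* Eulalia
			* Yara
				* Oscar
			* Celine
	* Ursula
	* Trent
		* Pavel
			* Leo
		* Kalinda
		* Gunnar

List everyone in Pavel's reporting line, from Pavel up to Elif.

Pavel reports to Trent. Trent reports to Elif. Elif is at the top.

Pavel -> Trent -> Elif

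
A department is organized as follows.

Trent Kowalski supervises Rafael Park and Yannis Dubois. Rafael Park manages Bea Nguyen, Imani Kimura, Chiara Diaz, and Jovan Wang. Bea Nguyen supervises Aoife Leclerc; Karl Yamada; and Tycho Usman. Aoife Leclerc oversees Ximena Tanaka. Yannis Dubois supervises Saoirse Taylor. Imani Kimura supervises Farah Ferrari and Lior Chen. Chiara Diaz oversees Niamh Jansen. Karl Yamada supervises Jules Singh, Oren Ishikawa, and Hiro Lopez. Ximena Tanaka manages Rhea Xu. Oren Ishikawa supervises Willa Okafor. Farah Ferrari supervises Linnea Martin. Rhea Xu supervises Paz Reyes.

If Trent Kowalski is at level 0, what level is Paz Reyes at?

Chain from Paz Reyes up to Trent Kowalski: Paz Reyes → Rhea Xu → Ximena Tanaka → Aoife Leclerc → Bea Nguyen → Rafael Park → Trent Kowalski. That is 6 steps up, so Paz Reyes is 6 levels below Trent Kowalski.

6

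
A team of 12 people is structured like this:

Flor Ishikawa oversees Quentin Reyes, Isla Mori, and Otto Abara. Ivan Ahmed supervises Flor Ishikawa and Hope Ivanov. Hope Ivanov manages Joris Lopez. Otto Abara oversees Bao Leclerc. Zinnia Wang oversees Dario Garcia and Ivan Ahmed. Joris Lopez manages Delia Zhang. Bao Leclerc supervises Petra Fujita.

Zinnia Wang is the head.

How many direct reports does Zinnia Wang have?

Zinnia Wang directly manages Ivan Ahmed, Dario Garcia. That is 2 direct reports.

2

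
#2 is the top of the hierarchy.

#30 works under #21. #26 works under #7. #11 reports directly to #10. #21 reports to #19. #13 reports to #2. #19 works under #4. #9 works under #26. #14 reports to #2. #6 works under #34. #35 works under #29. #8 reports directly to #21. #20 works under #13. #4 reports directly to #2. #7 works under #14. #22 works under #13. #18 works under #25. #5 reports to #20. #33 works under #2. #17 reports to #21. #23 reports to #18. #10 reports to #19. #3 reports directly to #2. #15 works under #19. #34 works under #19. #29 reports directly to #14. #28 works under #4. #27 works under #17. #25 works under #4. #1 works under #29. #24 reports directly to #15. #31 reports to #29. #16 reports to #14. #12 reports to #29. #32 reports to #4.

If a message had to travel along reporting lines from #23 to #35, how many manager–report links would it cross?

7

#23 is 4 levels below #2, and #35 is 3 levels below #2 (their lowest common manager). The shortest path runs up from #23 to #2 and back down to #35: 4 + 3 = 7 links.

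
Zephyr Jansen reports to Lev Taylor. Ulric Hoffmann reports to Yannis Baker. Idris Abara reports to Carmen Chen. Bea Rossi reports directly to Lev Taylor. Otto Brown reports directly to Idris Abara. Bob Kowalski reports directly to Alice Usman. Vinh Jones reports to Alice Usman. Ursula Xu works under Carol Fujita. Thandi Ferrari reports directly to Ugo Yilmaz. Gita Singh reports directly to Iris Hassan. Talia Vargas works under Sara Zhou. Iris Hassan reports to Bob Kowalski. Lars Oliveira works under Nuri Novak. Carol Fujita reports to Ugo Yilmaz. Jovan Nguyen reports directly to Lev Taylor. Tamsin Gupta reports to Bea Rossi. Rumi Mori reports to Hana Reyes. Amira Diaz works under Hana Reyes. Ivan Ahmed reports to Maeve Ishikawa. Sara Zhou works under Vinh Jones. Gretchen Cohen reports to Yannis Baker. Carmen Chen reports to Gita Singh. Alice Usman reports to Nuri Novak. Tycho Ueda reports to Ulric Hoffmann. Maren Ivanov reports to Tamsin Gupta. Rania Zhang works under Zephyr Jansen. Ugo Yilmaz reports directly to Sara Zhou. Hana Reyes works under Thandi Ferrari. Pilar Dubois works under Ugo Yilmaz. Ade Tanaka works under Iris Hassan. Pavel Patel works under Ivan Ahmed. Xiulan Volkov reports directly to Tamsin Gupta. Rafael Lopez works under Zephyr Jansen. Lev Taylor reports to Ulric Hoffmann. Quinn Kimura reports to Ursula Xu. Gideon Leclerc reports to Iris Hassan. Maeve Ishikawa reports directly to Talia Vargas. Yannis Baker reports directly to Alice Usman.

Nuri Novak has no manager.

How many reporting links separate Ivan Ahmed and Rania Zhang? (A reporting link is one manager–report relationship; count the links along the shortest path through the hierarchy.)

Ivan Ahmed is 5 levels below Alice Usman, and Rania Zhang is 5 levels below Alice Usman (their lowest common manager). The shortest path runs up from Ivan Ahmed to Alice Usman and back down to Rania Zhang: 5 + 5 = 10 links.

10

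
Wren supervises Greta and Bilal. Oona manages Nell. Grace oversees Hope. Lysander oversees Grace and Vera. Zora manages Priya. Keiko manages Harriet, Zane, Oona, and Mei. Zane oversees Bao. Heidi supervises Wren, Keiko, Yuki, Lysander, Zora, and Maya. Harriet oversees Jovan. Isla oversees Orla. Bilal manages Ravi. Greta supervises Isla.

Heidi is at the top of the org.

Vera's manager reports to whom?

Vera reports to Lysander, and Lysander reports to Heidi. So Vera's skip-level manager is Heidi.

Heidi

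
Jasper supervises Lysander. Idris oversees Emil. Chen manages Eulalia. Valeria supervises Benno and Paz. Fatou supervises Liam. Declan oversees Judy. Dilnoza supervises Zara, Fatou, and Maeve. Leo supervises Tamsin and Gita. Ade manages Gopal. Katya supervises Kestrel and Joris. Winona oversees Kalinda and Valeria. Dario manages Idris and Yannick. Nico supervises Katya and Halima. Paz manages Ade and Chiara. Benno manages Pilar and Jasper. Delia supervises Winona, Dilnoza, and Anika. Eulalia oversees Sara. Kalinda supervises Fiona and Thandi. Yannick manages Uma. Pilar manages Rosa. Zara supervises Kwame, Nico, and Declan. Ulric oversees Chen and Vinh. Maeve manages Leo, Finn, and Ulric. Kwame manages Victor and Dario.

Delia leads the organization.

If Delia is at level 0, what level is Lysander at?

Chain from Lysander up to Delia: Lysander → Jasper → Benno → Valeria → Winona → Delia. That is 5 steps up, so Lysander is 5 levels below Delia.

5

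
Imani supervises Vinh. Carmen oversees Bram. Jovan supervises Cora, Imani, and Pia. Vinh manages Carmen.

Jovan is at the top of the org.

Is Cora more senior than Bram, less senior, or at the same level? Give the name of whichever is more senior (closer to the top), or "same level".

Cora is 1 level below Jovan; Bram is 4. Cora is higher.

Cora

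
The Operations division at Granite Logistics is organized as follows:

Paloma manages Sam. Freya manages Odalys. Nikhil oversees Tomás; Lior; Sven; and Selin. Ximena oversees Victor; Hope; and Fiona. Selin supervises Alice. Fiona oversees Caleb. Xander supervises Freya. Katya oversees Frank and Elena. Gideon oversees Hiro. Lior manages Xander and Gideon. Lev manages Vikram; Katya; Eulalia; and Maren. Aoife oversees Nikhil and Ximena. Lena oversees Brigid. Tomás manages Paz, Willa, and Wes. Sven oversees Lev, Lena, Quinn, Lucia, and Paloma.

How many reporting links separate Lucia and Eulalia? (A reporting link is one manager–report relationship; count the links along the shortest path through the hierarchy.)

Lucia is 1 level below Sven, and Eulalia is 2 levels below Sven (their lowest common manager). The shortest path runs up from Lucia to Sven and back down to Eulalia: 1 + 2 = 3 links.

3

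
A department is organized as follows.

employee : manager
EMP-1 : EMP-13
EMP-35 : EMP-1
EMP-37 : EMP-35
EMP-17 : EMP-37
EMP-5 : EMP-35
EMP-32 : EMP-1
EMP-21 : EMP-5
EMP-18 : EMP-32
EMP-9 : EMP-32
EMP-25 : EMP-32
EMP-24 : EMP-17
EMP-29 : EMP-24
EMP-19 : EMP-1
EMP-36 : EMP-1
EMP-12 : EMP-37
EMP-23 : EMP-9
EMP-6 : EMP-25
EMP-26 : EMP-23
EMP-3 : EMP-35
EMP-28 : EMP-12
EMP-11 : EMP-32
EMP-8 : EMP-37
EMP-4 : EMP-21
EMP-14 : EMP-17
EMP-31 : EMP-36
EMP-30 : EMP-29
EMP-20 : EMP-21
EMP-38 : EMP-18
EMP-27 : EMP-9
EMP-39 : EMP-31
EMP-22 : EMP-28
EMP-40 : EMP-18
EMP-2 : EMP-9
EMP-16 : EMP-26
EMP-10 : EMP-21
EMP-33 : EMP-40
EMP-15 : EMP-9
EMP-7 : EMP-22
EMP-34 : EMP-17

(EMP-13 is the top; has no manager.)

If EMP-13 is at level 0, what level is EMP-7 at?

7

Chain from EMP-7 up to EMP-13: EMP-7 → EMP-22 → EMP-28 → EMP-12 → EMP-37 → EMP-35 → EMP-1 → EMP-13. That is 7 steps up, so EMP-7 is 7 levels below EMP-13.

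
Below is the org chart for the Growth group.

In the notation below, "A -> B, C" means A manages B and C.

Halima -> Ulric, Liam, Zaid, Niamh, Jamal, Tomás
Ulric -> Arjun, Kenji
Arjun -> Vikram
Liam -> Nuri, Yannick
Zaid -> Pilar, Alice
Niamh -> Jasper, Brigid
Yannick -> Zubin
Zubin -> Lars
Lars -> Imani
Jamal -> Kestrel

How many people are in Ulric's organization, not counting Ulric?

Ulric directly manages Arjun, Kenji. Under Arjun: Vikram (1). Kenji has no reports. So Ulric's organization is 2 direct reports plus everyone under them: 2 + 1 = 3.

3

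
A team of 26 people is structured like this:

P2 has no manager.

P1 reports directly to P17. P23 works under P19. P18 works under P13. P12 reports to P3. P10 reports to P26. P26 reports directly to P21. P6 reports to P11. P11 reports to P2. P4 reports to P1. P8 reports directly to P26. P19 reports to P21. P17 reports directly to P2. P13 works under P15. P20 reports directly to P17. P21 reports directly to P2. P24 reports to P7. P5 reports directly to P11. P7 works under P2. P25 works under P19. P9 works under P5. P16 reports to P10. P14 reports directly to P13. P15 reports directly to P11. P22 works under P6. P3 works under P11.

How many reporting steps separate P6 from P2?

2

Chain from P6 up to P2: P6 → P11 → P2. That is 2 steps up, so P6 is 2 levels below P2.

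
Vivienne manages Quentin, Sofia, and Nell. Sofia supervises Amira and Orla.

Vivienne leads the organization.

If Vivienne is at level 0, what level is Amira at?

Chain from Amira up to Vivienne: Amira → Sofia → Vivienne. That is 2 steps up, so Amira is 2 levels below Vivienne.

2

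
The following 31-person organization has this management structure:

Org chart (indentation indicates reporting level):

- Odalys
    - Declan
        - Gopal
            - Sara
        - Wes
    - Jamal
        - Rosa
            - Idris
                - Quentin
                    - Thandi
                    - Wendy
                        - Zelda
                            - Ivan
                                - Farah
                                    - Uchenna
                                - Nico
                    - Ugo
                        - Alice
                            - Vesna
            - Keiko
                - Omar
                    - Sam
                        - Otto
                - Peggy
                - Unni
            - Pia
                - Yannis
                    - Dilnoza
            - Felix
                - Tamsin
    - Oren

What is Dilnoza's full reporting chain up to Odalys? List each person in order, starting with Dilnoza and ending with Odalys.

Dilnoza -> Yannis -> Pia -> Rosa -> Jamal -> Odalys

Dilnoza reports to Yannis. Yannis reports to Pia. Pia reports to Rosa. Rosa reports to Jamal. Jamal reports to Odalys. Odalys is at the top.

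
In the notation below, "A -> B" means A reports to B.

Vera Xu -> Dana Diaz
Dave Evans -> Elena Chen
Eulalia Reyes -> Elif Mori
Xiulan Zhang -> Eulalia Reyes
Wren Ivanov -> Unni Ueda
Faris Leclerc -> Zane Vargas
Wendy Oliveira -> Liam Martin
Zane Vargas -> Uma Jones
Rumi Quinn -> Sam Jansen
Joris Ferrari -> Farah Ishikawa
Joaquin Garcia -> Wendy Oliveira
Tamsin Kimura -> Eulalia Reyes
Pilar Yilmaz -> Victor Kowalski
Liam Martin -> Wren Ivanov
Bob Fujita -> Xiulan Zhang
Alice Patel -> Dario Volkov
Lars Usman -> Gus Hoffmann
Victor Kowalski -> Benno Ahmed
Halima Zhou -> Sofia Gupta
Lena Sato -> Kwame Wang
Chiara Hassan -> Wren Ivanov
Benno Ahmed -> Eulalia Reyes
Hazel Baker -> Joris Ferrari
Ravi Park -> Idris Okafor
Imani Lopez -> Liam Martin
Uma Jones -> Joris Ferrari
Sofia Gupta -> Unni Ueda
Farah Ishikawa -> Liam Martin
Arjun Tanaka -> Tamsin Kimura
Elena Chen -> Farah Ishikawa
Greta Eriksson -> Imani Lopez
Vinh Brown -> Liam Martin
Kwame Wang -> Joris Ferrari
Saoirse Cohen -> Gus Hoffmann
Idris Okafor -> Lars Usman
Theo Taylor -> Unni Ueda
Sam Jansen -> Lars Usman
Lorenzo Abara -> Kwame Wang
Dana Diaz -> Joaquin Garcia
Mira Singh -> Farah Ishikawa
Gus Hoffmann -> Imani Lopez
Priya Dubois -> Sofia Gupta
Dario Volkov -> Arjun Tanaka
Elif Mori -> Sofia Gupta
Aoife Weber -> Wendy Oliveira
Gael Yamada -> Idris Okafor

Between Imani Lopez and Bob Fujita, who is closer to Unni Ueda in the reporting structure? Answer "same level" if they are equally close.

Imani Lopez

Imani Lopez is 3 levels below Unni Ueda; Bob Fujita is 5. Imani Lopez is higher.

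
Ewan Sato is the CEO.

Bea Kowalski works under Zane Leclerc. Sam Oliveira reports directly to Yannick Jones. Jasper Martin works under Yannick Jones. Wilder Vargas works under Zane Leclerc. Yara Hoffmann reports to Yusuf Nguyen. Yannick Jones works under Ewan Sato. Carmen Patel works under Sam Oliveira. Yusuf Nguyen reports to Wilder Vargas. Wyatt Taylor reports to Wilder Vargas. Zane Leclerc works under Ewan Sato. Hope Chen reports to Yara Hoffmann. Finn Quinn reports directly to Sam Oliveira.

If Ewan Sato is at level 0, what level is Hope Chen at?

5

Chain from Hope Chen up to Ewan Sato: Hope Chen → Yara Hoffmann → Yusuf Nguyen → Wilder Vargas → Zane Leclerc → Ewan Sato. That is 5 steps up, so Hope Chen is 5 levels below Ewan Sato.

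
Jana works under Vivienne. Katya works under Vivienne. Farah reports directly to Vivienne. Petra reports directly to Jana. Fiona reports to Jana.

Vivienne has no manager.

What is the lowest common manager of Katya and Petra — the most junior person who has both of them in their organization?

Katya's chain of managers is Vivienne. Petra's chain of managers is Jana, Vivienne. The first manager that appears in both chains is Vivienne.

Vivienne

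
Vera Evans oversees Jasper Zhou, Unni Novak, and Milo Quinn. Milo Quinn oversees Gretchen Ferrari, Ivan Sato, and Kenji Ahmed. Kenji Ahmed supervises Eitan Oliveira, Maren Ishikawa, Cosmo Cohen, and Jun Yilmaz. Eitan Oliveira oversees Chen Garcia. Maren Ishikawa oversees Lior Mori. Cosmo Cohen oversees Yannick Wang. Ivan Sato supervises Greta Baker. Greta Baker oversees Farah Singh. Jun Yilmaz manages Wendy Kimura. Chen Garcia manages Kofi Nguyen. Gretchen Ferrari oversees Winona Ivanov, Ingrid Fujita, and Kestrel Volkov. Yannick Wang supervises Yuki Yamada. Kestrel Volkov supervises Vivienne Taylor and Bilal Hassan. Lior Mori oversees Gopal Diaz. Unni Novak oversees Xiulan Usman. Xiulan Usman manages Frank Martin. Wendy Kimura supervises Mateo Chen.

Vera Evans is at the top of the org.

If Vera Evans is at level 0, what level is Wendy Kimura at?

Chain from Wendy Kimura up to Vera Evans: Wendy Kimura → Jun Yilmaz → Kenji Ahmed → Milo Quinn → Vera Evans. That is 4 steps up, so Wendy Kimura is 4 levels below Vera Evans.

4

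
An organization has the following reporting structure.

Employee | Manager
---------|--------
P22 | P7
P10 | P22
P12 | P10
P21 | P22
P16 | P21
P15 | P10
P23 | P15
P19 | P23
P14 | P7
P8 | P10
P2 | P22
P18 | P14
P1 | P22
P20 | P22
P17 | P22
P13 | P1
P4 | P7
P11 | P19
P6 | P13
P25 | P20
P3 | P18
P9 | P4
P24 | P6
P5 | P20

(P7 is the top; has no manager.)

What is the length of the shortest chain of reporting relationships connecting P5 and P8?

P5 is 2 levels below P22, and P8 is 2 levels below P22 (their lowest common manager). The shortest path runs up from P5 to P22 and back down to P8: 2 + 2 = 4 links.

4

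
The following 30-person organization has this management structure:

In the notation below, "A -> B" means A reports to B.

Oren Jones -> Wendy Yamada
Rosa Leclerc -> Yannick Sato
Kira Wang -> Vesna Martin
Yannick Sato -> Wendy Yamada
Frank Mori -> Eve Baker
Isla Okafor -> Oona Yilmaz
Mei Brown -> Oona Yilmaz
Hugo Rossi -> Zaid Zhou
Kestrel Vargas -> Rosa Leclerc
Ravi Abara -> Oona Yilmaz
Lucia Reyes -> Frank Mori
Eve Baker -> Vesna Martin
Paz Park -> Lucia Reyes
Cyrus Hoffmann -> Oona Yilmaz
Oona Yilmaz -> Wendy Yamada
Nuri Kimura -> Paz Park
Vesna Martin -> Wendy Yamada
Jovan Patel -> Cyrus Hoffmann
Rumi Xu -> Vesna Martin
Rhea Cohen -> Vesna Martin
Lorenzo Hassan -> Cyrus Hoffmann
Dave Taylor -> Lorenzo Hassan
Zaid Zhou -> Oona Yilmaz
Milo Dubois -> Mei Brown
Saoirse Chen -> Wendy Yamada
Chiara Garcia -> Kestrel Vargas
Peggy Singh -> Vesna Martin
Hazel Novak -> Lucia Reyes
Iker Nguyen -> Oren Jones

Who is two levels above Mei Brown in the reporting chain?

Wendy Yamada

Mei Brown reports to Oona Yilmaz, and Oona Yilmaz reports to Wendy Yamada. So Mei Brown's skip-level manager is Wendy Yamada.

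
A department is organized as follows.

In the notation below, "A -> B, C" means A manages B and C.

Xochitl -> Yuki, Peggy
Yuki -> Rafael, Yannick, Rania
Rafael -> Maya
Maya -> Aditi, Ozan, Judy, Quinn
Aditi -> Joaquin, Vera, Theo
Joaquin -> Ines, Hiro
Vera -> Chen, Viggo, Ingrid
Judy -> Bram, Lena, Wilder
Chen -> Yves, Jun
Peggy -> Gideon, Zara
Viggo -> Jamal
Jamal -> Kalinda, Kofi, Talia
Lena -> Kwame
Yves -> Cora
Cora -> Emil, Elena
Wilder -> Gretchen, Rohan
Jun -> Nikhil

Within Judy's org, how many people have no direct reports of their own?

The people in Judy's organization with no one reporting to them are Rohan, Gretchen, Kwame, Bram. That is 4.

4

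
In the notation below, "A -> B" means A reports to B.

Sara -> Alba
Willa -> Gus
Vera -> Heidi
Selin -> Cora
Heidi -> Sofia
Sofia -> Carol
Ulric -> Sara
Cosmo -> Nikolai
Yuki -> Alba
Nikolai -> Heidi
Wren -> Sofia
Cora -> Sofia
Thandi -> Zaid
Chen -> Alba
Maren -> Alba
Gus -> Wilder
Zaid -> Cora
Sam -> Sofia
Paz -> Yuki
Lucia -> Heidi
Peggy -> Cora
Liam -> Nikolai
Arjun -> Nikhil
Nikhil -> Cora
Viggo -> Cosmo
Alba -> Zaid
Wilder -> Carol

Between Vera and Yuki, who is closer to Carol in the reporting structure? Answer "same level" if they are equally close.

Vera

Vera is 3 levels below Carol; Yuki is 5. Vera is higher.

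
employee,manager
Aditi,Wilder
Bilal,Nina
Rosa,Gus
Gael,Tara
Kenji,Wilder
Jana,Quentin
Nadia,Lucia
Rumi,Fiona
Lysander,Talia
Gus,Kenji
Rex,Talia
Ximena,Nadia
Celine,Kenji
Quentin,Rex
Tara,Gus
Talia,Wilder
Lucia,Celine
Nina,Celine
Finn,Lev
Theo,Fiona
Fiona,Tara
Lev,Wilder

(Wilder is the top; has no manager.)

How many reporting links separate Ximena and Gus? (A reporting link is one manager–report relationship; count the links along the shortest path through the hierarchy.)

5

Ximena is 4 levels below Kenji, and Gus is 1 level below Kenji (their lowest common manager). The shortest path runs up from Ximena to Kenji and back down to Gus: 4 + 1 = 5 links.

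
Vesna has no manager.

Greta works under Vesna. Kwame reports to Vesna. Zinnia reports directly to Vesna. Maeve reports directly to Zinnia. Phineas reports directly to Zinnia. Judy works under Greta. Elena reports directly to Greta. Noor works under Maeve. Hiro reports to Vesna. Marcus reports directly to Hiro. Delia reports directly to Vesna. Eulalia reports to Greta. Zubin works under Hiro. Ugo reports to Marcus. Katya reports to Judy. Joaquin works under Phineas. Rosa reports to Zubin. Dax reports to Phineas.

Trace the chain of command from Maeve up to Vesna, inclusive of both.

Maeve -> Zinnia -> Vesna

Maeve reports to Zinnia. Zinnia reports to Vesna. Vesna is at the top.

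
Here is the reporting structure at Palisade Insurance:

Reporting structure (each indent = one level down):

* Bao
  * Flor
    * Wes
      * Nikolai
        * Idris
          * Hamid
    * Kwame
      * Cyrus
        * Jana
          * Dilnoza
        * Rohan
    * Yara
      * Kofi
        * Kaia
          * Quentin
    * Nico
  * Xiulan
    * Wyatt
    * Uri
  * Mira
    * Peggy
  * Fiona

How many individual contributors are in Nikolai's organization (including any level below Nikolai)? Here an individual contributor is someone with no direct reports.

1

The only person in Nikolai's organization with no one reporting to them is Hamid. That is 1.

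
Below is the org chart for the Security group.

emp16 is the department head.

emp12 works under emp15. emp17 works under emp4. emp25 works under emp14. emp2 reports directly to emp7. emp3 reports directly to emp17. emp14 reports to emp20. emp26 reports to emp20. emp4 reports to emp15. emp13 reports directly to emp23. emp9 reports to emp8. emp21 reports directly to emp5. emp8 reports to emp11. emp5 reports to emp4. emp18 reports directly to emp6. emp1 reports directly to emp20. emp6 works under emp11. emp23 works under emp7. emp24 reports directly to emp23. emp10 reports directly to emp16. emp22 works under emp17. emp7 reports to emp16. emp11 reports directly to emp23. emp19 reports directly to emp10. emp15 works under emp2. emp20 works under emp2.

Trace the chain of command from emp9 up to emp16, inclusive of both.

emp9 reports to emp8. emp8 reports to emp11. emp11 reports to emp23. emp23 reports to emp7. emp7 reports to emp16. emp16 is at the top.

emp9 -> emp8 -> emp11 -> emp23 -> emp7 -> emp16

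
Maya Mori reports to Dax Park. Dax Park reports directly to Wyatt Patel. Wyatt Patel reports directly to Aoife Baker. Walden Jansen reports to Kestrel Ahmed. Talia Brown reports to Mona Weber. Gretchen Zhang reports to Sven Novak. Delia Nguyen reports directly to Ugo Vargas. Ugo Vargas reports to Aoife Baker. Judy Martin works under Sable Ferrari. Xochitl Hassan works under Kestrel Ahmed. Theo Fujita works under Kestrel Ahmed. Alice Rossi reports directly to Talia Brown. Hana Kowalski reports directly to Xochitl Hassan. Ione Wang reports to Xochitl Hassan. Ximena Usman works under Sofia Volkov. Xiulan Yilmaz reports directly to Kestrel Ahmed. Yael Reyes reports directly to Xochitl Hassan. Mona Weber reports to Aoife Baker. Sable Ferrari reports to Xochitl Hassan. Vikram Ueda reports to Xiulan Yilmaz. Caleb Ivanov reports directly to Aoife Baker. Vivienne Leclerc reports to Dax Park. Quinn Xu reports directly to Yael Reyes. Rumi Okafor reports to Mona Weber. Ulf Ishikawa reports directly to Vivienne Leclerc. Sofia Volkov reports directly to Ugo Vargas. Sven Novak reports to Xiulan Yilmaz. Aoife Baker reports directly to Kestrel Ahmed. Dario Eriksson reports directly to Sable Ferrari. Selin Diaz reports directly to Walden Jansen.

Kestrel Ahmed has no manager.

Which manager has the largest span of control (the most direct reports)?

Kestrel Ahmed

Direct-report counts: Kestrel Ahmed has 5; Walden Jansen has 1; Xiulan Yilmaz has 2; Sven Novak has 1; Xochitl Hassan has 4; Sable Ferrari has 2; Yael Reyes has 1; Aoife Baker has 4; Mona Weber has 2; Talia Brown has 1; Ugo Vargas has 2; Sofia Volkov has 1; Wyatt Patel has 1; Dax Park has 2; Vivienne Leclerc has 1. The largest is 5, held by Kestrel Ahmed.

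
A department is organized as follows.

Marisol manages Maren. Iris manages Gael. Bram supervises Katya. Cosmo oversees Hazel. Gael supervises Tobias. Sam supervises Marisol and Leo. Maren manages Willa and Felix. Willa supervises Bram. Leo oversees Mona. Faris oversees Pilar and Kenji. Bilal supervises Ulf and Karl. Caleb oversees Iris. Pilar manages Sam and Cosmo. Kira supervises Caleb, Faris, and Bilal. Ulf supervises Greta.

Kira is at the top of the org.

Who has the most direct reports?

Kira

Direct-report counts: Kira has 3; Bilal has 2; Ulf has 1; Faris has 2; Pilar has 2; Cosmo has 1; Sam has 2; Leo has 1; Marisol has 1; Maren has 2; Willa has 1; Bram has 1; Caleb has 1; Iris has 1; Gael has 1. The largest is 3, held by Kira.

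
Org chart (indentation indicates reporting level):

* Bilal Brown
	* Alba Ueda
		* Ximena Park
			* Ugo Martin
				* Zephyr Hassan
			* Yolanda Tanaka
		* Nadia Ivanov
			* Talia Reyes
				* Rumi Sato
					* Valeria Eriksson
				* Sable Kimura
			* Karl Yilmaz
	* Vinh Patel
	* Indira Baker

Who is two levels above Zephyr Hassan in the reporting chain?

Zephyr Hassan reports to Ugo Martin, and Ugo Martin reports to Ximena Park. So Zephyr Hassan's skip-level manager is Ximena Park.

Ximena Park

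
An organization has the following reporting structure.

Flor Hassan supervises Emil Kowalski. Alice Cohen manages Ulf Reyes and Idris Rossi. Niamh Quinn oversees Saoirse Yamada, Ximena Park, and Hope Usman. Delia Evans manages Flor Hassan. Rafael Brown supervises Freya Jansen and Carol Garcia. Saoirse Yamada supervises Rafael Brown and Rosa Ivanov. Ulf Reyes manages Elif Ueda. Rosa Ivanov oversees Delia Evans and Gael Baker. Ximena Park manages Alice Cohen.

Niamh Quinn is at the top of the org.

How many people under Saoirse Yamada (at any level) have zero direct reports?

4

The people in Saoirse Yamada's organization with no one reporting to them are Gael Baker, Emil Kowalski, Carol Garcia, Freya Jansen. That is 4.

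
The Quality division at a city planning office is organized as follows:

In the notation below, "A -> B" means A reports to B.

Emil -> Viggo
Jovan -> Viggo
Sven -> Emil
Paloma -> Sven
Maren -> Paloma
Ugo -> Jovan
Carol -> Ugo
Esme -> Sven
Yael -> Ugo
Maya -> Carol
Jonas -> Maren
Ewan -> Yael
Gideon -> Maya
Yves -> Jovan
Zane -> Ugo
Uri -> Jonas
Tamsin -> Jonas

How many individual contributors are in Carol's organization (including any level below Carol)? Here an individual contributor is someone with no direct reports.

1

The only person in Carol's organization with no one reporting to them is Gideon. That is 1.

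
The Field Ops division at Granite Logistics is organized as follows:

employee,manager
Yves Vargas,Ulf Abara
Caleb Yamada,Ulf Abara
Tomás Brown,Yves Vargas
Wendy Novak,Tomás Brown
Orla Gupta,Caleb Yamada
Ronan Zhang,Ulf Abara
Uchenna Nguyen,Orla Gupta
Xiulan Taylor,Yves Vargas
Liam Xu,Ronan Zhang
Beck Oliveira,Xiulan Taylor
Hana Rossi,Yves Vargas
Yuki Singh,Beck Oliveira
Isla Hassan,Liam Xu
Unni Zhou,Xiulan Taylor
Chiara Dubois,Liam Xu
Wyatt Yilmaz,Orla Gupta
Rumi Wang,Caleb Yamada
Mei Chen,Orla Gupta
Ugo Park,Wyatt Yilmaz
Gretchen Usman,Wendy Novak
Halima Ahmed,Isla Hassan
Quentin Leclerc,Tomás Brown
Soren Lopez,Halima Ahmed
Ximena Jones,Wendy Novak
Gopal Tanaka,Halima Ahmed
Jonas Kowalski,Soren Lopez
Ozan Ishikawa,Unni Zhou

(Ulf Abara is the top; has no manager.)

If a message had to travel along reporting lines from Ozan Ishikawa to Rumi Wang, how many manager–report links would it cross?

6

Ozan Ishikawa is 4 levels below Ulf Abara, and Rumi Wang is 2 levels below Ulf Abara (their lowest common manager). The shortest path runs up from Ozan Ishikawa to Ulf Abara and back down to Rumi Wang: 4 + 2 = 6 links.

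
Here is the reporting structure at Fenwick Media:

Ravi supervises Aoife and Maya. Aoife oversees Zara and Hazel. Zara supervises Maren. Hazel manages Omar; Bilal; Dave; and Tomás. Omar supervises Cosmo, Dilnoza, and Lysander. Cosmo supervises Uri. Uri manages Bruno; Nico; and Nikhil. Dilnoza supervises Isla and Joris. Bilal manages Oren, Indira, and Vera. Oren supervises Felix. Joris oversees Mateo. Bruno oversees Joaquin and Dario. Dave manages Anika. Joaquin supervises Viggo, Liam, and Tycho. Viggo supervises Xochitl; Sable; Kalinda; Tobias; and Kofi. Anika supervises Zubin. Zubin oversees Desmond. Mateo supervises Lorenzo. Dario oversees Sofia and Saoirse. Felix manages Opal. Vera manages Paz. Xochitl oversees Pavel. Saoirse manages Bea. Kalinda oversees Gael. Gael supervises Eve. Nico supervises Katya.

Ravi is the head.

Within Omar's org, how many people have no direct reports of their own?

The people in Omar's organization with no one reporting to them are Lysander, Lorenzo, Isla, Nikhil, Katya, Bea, Sofia, Tycho, Liam, Kofi, Tobias, Eve, Sable, Pavel. That is 14.

14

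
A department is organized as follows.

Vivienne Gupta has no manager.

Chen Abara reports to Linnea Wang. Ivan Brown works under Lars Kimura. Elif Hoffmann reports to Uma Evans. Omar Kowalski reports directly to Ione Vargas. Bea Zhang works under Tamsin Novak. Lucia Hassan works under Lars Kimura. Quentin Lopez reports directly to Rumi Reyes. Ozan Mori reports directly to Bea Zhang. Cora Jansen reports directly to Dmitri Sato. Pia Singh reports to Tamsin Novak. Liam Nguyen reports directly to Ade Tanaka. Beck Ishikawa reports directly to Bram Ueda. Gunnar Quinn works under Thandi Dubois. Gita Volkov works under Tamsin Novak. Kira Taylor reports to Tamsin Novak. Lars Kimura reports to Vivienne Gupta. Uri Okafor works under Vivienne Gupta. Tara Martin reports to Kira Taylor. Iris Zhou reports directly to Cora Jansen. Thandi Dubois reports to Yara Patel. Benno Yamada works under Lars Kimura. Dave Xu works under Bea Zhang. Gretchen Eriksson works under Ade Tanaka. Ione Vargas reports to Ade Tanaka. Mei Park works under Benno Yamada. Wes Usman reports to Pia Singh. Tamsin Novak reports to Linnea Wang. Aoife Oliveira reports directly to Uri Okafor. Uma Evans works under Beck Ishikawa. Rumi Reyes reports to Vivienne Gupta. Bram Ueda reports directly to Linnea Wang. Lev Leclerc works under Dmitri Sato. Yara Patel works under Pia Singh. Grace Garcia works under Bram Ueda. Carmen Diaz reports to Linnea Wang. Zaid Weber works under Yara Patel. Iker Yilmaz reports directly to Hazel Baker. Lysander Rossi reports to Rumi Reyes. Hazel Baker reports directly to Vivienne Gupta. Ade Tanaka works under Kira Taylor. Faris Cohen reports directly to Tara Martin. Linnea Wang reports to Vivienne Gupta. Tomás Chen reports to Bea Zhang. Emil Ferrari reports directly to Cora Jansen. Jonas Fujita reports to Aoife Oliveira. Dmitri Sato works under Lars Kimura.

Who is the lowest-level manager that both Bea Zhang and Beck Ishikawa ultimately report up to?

Bea Zhang's chain of managers is Tamsin Novak, Linnea Wang, Vivienne Gupta. Beck Ishikawa's chain of managers is Bram Ueda, Linnea Wang, Vivienne Gupta. The first manager that appears in both chains is Linnea Wang.

Linnea Wang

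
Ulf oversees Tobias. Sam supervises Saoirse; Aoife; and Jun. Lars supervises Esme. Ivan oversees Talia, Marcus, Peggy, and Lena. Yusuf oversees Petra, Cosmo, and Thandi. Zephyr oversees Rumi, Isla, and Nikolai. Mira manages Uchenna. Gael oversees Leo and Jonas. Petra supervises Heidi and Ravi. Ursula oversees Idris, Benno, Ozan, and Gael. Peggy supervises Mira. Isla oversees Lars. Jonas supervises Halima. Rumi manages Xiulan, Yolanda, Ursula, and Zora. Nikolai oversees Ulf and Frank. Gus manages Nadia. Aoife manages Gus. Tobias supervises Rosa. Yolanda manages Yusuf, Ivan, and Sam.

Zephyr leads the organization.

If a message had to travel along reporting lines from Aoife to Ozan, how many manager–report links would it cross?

Aoife is 3 levels below Rumi, and Ozan is 2 levels below Rumi (their lowest common manager). The shortest path runs up from Aoife to Rumi and back down to Ozan: 3 + 2 = 5 links.

5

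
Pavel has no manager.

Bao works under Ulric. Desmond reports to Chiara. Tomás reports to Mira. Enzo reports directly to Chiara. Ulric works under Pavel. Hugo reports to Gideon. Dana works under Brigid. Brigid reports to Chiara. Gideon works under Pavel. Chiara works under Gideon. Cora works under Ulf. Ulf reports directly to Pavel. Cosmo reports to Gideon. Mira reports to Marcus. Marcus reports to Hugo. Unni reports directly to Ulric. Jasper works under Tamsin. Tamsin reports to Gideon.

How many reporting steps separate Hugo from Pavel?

2

Chain from Hugo up to Pavel: Hugo → Gideon → Pavel. That is 2 steps up, so Hugo is 2 levels below Pavel.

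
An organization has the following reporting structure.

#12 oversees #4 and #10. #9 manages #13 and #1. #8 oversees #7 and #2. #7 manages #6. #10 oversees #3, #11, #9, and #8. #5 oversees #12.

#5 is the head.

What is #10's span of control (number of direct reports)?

#10 directly manages #3, #8, #11, #9. That is 4 direct reports.

4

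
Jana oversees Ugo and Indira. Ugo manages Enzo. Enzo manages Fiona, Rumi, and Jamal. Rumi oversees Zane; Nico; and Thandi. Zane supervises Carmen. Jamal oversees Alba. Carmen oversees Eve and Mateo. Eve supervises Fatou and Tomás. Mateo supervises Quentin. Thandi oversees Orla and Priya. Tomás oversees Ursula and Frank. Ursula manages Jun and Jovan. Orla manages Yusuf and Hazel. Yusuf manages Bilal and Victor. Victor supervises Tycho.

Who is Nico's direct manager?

Rumi

Nico reports directly to Rumi.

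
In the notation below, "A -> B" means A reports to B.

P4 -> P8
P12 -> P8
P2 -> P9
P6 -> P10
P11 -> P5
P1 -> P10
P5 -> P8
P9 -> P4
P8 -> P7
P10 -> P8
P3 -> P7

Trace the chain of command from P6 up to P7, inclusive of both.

P6 reports to P10. P10 reports to P8. P8 reports to P7. P7 is at the top.

P6 -> P10 -> P8 -> P7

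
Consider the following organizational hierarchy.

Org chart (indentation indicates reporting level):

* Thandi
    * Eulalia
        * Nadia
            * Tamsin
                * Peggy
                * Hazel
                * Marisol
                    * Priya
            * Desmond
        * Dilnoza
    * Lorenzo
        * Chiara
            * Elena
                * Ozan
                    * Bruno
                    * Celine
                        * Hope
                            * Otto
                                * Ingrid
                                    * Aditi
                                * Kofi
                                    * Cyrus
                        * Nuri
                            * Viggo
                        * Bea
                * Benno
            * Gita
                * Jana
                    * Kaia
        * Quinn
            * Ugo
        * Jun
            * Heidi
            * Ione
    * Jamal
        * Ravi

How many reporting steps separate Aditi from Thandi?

9

Chain from Aditi up to Thandi: Aditi → Ingrid → Otto → Hope → Celine → Ozan → Elena → Chiara → Lorenzo → Thandi. That is 9 steps up, so Aditi is 9 levels below Thandi.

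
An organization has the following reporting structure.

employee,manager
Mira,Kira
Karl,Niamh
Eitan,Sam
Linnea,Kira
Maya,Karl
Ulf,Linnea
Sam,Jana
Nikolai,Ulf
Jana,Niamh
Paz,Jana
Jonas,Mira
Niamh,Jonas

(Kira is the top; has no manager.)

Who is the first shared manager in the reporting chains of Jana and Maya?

Niamh

Jana's chain of managers is Niamh, Jonas, Mira, Kira. Maya's chain of managers is Karl, Niamh, Jonas, Mira, Kira. The first manager that appears in both chains is Niamh.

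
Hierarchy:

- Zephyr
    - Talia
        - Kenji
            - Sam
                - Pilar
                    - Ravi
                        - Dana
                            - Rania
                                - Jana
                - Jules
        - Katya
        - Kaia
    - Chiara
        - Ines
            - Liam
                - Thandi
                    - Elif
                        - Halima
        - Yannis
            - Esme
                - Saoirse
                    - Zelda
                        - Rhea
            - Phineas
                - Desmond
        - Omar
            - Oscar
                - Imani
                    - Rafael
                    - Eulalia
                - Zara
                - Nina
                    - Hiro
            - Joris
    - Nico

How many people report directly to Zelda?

Zelda directly manages Rhea. That is 1 direct report.

1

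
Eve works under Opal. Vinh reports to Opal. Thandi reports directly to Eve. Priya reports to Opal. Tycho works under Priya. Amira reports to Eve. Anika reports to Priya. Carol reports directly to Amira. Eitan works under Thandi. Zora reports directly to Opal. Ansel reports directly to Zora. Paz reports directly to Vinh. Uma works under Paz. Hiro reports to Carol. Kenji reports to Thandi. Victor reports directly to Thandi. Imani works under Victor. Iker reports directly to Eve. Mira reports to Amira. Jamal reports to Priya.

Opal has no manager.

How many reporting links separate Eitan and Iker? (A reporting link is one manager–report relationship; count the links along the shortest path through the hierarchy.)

Eitan is 2 levels below Eve, and Iker is 1 level below Eve (their lowest common manager). The shortest path runs up from Eitan to Eve and back down to Iker: 2 + 1 = 3 links.

3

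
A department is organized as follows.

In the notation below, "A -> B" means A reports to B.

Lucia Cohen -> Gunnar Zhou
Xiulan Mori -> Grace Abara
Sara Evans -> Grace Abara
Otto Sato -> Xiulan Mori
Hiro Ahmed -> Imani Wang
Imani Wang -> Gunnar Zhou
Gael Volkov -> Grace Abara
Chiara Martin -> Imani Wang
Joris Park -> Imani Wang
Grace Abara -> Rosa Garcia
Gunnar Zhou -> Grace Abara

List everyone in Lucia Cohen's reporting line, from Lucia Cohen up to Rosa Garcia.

Lucia Cohen reports to Gunnar Zhou. Gunnar Zhou reports to Grace Abara. Grace Abara reports to Rosa Garcia. Rosa Garcia is at the top.

Lucia Cohen -> Gunnar Zhou -> Grace Abara -> Rosa Garcia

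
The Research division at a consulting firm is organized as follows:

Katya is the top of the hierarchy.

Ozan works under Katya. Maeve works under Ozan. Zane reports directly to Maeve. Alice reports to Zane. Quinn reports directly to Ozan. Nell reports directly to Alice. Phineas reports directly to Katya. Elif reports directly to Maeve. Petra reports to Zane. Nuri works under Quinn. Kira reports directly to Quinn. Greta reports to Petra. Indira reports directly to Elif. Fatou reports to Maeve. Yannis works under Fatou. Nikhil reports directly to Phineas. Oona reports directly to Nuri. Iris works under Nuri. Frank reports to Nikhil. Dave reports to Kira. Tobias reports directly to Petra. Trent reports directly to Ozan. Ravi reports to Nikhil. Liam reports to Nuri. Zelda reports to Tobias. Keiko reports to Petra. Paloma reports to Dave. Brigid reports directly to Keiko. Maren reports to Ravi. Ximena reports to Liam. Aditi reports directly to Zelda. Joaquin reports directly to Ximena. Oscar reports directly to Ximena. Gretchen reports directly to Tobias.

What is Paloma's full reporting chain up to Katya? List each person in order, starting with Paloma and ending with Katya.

Paloma -> Dave -> Kira -> Quinn -> Ozan -> Katya

Paloma reports to Dave. Dave reports to Kira. Kira reports to Quinn. Quinn reports to Ozan. Ozan reports to Katya. Katya is at the top.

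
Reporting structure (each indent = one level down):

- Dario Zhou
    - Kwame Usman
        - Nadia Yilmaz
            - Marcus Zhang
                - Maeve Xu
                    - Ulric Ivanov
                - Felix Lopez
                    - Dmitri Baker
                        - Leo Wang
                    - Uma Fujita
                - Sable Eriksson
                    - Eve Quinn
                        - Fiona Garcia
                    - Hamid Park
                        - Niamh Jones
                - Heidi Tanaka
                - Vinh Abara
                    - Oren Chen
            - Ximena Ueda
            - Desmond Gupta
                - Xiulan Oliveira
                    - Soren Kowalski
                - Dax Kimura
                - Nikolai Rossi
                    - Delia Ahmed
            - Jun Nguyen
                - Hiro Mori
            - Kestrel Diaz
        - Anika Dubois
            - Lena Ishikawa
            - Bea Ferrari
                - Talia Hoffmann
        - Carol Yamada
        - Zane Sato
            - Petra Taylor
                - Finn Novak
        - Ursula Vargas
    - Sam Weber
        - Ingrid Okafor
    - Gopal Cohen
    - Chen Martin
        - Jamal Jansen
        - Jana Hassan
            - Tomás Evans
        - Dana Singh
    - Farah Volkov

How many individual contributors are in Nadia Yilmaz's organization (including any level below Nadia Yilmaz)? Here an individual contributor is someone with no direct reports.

The people in Nadia Yilmaz's organization with no one reporting to them are Kestrel Diaz, Hiro Mori, Delia Ahmed, Dax Kimura, Soren Kowalski, Ximena Ueda, Oren Chen, Heidi Tanaka, Niamh Jones, Fiona Garcia, Uma Fujita, Leo Wang, Ulric Ivanov. That is 13.

13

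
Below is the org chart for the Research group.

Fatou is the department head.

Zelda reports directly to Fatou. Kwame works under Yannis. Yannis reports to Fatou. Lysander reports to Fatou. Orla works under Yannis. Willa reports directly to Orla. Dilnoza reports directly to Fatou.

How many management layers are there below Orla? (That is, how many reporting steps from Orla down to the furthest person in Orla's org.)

1

The longest chain under Orla runs Orla → Willa, which is 1 level below Orla.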